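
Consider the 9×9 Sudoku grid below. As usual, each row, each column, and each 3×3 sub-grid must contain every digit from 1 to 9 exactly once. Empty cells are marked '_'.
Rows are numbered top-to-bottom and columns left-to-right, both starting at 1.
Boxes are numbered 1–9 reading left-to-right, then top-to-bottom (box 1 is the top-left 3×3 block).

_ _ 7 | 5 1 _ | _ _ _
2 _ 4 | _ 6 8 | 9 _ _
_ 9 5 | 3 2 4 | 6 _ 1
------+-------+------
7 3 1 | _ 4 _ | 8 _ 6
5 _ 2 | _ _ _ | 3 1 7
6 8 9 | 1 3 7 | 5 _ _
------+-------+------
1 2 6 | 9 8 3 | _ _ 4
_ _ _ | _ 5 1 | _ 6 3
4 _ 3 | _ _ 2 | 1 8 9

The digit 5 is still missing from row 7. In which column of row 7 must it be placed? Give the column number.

8

Consider where 5 can go in row 7.
r7c7 is out (column 7 already has a 5).
So the only cell in row 7 that can hold 5 is r7c8.
That is column 8.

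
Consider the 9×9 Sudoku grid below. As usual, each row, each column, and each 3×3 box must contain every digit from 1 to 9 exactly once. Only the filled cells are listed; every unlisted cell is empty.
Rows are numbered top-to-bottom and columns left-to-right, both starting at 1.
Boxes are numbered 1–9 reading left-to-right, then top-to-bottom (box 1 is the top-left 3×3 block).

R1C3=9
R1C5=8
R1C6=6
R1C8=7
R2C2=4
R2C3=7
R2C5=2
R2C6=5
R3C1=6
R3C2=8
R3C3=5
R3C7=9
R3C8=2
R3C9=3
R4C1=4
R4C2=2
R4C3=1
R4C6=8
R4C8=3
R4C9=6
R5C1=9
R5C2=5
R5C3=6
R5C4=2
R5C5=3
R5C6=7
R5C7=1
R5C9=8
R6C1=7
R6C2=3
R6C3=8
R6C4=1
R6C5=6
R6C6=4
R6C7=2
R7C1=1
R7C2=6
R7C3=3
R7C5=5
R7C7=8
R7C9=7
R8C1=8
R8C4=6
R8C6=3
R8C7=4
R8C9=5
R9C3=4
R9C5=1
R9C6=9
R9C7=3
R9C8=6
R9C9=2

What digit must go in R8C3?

Row 8 already contains {3, 4, 5, 6, 8}.
Column 3 already contains {1, 3, 4, 5, 6, 7, 8, 9}.
Its 3×3 block (box 7) already contains {1, 3, 4, 6, 8}.
The only value from 1–9 not eliminated is 2, so R8C3 = 2.

2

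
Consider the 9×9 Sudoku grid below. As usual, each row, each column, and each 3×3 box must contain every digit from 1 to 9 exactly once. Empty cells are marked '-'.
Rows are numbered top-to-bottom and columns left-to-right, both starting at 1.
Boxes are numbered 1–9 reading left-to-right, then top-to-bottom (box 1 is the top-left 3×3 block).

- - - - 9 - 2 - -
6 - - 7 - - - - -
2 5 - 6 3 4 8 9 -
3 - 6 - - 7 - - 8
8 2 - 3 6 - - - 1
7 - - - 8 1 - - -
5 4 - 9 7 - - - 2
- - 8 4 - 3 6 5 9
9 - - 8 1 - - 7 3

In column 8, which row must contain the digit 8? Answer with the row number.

7

Consider where 8 can go in column 8.
R1C8 is out (box 3 already has a 8).
R2C8 is out (box 3 already has a 8).
R4C8 is out (row 4 already has a 8).
R5C8 is out (row 5 already has a 8).
R6C8 is out (row 6 already has a 8).
So the only cell in column 8 that can hold 8 is R7C8.
That is row 7.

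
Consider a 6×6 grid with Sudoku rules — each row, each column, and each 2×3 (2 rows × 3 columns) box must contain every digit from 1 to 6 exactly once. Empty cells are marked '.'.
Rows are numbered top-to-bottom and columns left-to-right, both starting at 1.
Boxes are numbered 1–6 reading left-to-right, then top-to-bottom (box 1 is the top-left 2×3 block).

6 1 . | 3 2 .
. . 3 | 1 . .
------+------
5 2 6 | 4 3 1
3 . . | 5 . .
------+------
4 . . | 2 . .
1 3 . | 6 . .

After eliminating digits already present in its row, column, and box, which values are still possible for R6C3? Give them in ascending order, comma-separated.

2,5

Row 6 already contains {1, 3, 6}.
Column 3 already contains {3, 6}.
Its 2×3 block (box 5) already contains {1, 3, 4}.
Removing those from 1–6 leaves {2, 5} as the candidates for R6C3.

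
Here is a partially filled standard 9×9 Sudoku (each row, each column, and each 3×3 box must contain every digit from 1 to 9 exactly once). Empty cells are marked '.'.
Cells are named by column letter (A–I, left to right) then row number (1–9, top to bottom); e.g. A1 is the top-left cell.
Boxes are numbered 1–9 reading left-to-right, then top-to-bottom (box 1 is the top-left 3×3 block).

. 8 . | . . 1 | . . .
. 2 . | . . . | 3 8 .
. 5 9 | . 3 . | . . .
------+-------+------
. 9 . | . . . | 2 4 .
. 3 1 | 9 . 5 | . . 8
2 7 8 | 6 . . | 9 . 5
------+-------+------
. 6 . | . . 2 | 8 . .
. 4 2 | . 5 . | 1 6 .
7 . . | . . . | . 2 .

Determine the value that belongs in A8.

Cell A8 itself could take any of {3, 8, 9} by direct elimination.
Consider where 8 can go in box 7.
A7 is out (row 7 already has a 8).
C7 is out (row 7 already has a 8).
B9 is out (column B already has a 8).
C9 is out (column C already has a 8).
So the only cell in box 7 that can hold 8 is A8.
Therefore A8 = 8.

8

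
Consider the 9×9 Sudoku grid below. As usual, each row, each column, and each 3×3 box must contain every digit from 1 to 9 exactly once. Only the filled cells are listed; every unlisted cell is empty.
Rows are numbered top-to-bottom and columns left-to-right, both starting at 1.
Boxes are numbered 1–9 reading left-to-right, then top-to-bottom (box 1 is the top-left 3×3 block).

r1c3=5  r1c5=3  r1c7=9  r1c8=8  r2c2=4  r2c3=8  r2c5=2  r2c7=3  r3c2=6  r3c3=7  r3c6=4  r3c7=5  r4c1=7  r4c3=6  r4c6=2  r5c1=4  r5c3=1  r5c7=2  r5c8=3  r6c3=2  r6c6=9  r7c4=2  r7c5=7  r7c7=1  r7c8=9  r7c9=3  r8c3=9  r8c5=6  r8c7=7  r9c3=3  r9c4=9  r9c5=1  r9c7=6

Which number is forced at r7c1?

6

Cell r7c1 itself could take any of {5, 6, 8} by direct elimination.
Consider where 6 can go in column 1.
r1c1 is out (box 1 already has a 6). r2c1 is out (box 1 already has a 6). r3c1 is out (row 3 already has a 6). r6c1 is out (box 4 already has a 6). The remaining empty cells in column 1 are similarly blocked.
So the only cell in column 1 that can hold 6 is r7c1.
Therefore r7c1 = 6.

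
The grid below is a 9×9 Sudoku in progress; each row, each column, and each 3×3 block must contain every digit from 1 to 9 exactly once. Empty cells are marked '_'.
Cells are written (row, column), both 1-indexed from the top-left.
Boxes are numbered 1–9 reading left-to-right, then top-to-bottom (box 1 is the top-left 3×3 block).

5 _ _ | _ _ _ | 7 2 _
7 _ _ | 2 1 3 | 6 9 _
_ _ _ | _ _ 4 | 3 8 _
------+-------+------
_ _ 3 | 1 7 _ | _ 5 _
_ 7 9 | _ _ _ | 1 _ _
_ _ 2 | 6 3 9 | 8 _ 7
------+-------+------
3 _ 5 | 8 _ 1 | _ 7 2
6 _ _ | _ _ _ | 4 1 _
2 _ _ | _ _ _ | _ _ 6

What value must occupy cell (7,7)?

Row 7 already contains {1, 2, 3, 5, 7, 8}.
Column 7 already contains {1, 3, 4, 6, 7, 8}.
Its 3×3 block (box 9) already contains {1, 2, 4, 6, 7}.
The only value from 1–9 not eliminated is 9, so (7,7) = 9.

9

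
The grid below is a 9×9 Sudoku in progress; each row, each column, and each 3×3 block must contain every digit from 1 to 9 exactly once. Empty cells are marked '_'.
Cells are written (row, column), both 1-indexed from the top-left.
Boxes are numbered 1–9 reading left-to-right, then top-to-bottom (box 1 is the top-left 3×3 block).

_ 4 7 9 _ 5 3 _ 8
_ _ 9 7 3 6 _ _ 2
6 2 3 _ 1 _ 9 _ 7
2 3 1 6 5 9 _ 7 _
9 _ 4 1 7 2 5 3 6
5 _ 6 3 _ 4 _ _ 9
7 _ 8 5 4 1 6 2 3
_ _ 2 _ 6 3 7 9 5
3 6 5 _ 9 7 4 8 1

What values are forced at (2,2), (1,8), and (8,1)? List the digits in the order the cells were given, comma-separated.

5,6,4

For (2,2):
  Consider where 5 can go in column 2.
  (5,2) is out (row 5 already has a 5).
  (6,2) is out (row 6 already has a 5).
  (7,2) is out (row 7 already has a 5).
  (8,2) is out (row 8 already has a 5).
  So the only cell in column 2 that can hold 5 is (2,2).
  So (2,2) = 5.
For (1,8):
  Consider where 6 can go in row 1.
  (1,1) is out (column 1 already has a 6).
  (1,5) is out (column 5 already has a 6).
  So the only cell in row 1 that can hold 6 is (1,8).
  So (1,8) = 6.
For (8,1):
  Consider where 4 can go in box 7.
  (7,2) is out (row 7 already has a 4).
  (8,2) is out (column 2 already has a 4).
  So the only cell in box 7 that can hold 4 is (8,1).
  So (8,1) = 4.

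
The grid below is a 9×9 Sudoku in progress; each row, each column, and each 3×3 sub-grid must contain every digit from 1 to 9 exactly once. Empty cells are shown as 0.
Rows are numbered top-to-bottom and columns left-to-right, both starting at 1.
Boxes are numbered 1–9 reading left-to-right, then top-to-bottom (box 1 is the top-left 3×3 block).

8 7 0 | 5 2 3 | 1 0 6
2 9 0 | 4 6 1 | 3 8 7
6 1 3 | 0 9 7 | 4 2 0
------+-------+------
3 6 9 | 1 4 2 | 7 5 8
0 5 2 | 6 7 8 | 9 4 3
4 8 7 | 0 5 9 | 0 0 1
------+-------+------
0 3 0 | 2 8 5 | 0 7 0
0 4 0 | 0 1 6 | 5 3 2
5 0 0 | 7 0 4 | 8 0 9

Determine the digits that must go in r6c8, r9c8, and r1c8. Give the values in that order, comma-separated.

For r6c8:
  Row 6 already contains {1, 4, 5, 7, 8, 9}.
  Column 8 already contains {2, 3, 4, 5, 7, 8}.
  Its 3×3 block (box 6) already contains {1, 3, 4, 5, 7, 8, 9}.
  The only value from 1–9 not eliminated is 6, so r6c8 = 6.
For r9c8:
  Consider where 1 can go in box 9.
  r7c7 is out (column 7 already has a 1).
  r7c9 is out (column 9 already has a 1).
  So the only cell in box 9 that can hold 1 is r9c8.
  So r9c8 = 1.
For r1c8:
  Row 1 already contains {1, 2, 3, 5, 6, 7, 8}.
  Column 8 already contains {2, 3, 4, 5, 7, 8}.
  Its 3×3 block (box 3) already contains {1, 2, 3, 4, 6, 7, 8}.
  The only value from 1–9 not eliminated is 9, so r1c8 = 9.

6,1,9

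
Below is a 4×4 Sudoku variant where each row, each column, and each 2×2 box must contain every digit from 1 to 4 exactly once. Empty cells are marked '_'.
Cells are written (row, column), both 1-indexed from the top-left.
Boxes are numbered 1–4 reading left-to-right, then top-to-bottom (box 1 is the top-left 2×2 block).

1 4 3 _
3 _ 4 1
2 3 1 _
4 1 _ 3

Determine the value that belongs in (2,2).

2

Row 2 already contains {1, 3, 4}.
Column 2 already contains {1, 3, 4}.
Its 2×2 block (box 1) already contains {1, 3, 4}.
The only value from 1–4 not eliminated is 2, so (2,2) = 2.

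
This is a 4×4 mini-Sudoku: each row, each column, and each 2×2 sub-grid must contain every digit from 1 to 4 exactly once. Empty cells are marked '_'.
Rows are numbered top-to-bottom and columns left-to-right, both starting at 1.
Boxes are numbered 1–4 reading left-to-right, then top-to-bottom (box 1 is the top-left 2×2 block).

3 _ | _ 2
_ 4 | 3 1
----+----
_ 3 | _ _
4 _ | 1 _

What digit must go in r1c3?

Row 1 already contains {2, 3}.
Column 3 already contains {1, 3}.
Its 2×2 block (box 2) already contains {1, 2, 3}.
The only value from 1–4 not eliminated is 4, so r1c3 = 4.

4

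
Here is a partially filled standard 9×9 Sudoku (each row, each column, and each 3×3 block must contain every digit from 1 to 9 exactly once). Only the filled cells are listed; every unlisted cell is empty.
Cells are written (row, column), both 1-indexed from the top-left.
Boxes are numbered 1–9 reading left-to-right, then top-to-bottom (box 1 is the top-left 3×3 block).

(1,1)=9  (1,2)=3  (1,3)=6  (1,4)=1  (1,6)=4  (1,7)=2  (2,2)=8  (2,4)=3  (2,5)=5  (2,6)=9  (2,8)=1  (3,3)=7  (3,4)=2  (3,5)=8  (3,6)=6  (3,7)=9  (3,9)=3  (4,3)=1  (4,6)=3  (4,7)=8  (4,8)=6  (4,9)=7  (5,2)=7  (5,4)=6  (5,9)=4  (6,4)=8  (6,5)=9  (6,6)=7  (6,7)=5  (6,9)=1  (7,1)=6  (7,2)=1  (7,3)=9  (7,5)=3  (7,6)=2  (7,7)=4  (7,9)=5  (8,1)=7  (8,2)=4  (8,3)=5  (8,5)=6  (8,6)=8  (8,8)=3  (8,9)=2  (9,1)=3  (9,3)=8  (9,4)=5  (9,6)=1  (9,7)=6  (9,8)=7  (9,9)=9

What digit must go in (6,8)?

2

Row 6 already contains {1, 5, 7, 8, 9}.
Column 8 already contains {1, 3, 6, 7}.
Its 3×3 block (box 6) already contains {1, 4, 5, 6, 7, 8}.
The only value from 1–9 not eliminated is 2, so (6,8) = 2.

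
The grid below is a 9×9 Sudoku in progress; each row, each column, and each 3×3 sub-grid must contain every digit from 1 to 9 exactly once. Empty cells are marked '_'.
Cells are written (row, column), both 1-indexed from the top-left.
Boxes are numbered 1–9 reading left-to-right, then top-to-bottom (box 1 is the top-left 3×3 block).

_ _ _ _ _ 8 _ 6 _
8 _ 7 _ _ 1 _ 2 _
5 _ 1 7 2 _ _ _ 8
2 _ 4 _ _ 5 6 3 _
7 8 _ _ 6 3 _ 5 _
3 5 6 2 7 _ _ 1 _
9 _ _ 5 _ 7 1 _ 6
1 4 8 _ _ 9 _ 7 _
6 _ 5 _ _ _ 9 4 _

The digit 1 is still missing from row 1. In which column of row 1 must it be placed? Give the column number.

9

Consider where 1 can go in row 1.
(1,1) is out (column 1 already has a 1). (1,2) is out (box 1 already has a 1). (1,3) is out (column 3 already has a 1). (1,4) is out (box 2 already has a 1). The remaining empty cells in row 1 are similarly blocked.
So the only cell in row 1 that can hold 1 is (1,9).
That is column 9.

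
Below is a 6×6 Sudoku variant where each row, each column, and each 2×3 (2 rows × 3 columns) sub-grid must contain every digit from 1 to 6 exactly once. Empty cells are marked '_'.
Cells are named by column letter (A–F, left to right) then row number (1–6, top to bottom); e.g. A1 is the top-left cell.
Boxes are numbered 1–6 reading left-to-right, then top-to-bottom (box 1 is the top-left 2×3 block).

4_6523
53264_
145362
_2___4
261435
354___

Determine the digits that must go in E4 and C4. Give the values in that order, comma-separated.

For E4:
  Consider where 5 can go in box 4.
  D4 is out (column D already has a 5).
  So the only cell in box 4 that can hold 5 is E4.
  So E4 = 5.
For C4:
  Row 4 already contains {2, 4}.
  Column C already contains {1, 2, 4, 5, 6}.
  Its 2×3 block (box 3) already contains {1, 2, 4, 5}.
  The only value from 1–6 not eliminated is 3, so C4 = 3.

5,3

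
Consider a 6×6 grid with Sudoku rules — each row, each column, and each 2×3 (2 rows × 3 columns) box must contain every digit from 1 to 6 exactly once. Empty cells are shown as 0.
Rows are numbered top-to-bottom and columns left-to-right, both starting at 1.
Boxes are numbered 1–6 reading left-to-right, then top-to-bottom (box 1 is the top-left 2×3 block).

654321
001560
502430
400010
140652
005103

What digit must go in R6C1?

Row 6 already contains {1, 3, 5}.
Column 1 already contains {1, 4, 5, 6}.
Its 2×3 block (box 5) already contains {1, 4, 5}.
The only value from 1–6 not eliminated is 2, so R6C1 = 2.

2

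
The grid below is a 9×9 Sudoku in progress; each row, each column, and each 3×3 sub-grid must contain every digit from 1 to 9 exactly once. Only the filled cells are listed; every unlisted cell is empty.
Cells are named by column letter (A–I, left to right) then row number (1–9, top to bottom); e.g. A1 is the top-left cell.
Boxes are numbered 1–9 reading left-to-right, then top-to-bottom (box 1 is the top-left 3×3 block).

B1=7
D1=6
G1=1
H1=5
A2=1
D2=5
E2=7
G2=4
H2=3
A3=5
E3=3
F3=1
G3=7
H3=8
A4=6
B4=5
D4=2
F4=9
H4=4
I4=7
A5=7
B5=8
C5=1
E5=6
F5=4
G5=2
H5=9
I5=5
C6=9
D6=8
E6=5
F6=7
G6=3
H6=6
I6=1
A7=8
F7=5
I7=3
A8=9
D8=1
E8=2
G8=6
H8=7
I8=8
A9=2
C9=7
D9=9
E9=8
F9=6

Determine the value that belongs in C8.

Cell C8 itself could take any of {3, 4, 5} by direct elimination.
Consider where 5 can go in box 7.
B7 is out (row 7 already has a 5).
C7 is out (row 7 already has a 5).
B8 is out (column B already has a 5).
B9 is out (column B already has a 5).
So the only cell in box 7 that can hold 5 is C8.
Therefore C8 = 5.

5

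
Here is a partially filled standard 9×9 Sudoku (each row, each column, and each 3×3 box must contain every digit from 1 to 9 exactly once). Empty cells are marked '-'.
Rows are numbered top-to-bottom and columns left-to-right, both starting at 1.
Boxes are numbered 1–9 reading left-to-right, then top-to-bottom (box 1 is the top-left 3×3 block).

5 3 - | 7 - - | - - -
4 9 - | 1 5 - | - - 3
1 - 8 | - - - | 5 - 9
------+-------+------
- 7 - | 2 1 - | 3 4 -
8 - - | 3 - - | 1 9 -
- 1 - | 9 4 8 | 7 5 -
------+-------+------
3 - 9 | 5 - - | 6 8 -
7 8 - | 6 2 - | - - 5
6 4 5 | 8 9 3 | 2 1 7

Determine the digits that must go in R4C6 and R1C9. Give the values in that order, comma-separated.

5,1

For R4C6:
  Consider where 5 can go in row 4.
  R4C1 is out (column 1 already has a 5).
  R4C3 is out (column 3 already has a 5).
  R4C9 is out (column 9 already has a 5).
  So the only cell in row 4 that can hold 5 is R4C6.
  So R4C6 = 5.
For R1C9:
  Consider where 1 can go in row 1.
  R1C3 is out (box 1 already has a 1).
  R1C5 is out (column 5 already has a 1).
  R1C6 is out (box 2 already has a 1).
  R1C7 is out (column 7 already has a 1).
  R1C8 is out (column 8 already has a 1).
  So the only cell in row 1 that can hold 1 is R1C9.
  So R1C9 = 1.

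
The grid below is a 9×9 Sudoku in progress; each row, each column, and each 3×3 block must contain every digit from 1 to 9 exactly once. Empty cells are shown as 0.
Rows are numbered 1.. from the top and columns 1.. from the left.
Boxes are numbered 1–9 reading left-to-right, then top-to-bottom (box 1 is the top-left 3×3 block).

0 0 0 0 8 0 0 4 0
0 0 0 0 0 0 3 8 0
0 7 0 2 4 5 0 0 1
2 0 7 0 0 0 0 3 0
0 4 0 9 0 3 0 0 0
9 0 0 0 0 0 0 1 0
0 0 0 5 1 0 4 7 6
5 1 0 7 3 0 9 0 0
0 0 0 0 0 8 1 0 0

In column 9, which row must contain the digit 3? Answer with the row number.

9

Consider where 3 can go in column 9.
row 1, column 9 is out (box 3 already has a 3). row 2, column 9 is out (row 2 already has a 3). row 4, column 9 is out (row 4 already has a 3). row 5, column 9 is out (row 5 already has a 3). The remaining empty cells in column 9 are similarly blocked.
So the only cell in column 9 that can hold 3 is row 9, column 9.
That is row 9.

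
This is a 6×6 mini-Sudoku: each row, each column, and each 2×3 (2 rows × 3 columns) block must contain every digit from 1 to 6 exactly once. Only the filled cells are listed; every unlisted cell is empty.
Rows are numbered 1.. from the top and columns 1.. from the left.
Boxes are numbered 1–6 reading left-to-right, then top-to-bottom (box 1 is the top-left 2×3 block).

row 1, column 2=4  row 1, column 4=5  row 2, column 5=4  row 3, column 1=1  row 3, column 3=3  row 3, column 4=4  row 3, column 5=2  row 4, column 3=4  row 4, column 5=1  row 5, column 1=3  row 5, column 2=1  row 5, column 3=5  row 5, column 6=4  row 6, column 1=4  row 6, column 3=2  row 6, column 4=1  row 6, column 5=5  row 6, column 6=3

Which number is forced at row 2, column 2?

3

Cell row 2, column 2 itself could take any of {2, 3, 5, 6} by direct elimination.
Consider where 3 can go in column 2.
row 3, column 2 is out (row 3 already has a 3).
row 4, column 2 is out (box 3 already has a 3).
row 6, column 2 is out (row 6 already has a 3).
So the only cell in column 2 that can hold 3 is row 2, column 2.
Therefore row 2, column 2 = 3.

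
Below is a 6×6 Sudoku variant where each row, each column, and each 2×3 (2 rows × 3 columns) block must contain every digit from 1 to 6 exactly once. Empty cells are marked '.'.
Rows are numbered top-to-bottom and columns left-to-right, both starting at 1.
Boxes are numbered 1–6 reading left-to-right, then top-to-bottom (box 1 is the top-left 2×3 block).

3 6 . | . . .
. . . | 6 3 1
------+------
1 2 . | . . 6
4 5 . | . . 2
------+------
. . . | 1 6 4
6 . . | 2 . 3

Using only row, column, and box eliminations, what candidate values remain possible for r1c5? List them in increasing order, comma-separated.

2,4,5

Row 1 already contains {3, 6}.
Column 5 already contains {3, 6}.
Its 2×3 block (box 2) already contains {1, 3, 6}.
Removing those from 1–6 leaves {2, 4, 5} as the candidates for r1c5.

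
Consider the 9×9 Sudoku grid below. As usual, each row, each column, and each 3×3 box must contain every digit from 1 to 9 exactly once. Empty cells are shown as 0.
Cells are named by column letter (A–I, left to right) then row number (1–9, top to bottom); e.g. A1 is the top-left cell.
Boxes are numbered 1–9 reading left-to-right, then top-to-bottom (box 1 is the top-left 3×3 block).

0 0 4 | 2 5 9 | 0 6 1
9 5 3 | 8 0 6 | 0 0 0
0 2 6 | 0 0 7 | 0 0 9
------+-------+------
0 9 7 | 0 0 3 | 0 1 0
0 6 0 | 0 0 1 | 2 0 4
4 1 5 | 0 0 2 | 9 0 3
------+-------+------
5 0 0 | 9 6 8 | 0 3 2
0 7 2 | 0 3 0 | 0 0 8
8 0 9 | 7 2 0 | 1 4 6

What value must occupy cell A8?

6

Cell A8 itself could take any of {1, 6} by direct elimination.
Consider where 6 can go in row 8.
D8 is out (box 8 already has a 6).
F8 is out (column F already has a 6).
G8 is out (box 9 already has a 6).
H8 is out (column H already has a 6).
So the only cell in row 8 that can hold 6 is A8.
Therefore A8 = 6.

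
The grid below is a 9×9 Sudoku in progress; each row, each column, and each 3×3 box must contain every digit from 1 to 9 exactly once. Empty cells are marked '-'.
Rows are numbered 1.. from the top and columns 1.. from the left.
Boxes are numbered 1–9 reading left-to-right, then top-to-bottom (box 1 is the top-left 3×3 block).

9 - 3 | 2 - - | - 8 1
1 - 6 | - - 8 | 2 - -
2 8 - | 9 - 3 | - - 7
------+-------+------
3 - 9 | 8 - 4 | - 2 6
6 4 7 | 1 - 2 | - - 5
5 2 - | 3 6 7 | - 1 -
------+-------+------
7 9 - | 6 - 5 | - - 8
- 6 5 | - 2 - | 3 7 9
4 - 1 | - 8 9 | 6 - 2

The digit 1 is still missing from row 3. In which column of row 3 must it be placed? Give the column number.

Consider where 1 can go in row 3.
row 3, column 3 is out (column 3 already has a 1).
row 3, column 7 is out (box 3 already has a 1).
row 3, column 8 is out (column 8 already has a 1).
So the only cell in row 3 that can hold 1 is row 3, column 5.
That is column 5.

5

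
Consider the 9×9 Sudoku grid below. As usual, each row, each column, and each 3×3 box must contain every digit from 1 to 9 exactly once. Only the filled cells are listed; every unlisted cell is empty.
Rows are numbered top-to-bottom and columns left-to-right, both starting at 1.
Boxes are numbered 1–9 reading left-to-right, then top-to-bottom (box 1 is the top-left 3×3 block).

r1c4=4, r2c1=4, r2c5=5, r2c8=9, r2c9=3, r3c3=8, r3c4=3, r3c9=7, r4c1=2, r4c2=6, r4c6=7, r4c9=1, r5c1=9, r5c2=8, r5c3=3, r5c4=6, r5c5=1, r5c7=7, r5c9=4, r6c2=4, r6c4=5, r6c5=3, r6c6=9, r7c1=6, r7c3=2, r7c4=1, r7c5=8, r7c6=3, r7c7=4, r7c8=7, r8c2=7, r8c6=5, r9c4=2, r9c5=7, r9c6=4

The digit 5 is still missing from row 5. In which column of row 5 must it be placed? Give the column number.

8

Consider where 5 can go in row 5.
r5c6 is out (column 6 already has a 5).
So the only cell in row 5 that can hold 5 is r5c8.
That is column 8.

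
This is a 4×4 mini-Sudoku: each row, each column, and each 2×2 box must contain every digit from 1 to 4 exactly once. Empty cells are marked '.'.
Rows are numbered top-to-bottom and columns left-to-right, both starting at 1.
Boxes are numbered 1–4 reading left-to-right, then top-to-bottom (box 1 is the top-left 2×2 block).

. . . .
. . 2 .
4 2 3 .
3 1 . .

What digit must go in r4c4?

2

Cell r4c4 itself could take any of {2, 4} by direct elimination.
Consider where 2 can go in row 4.
r4c3 is out (column 3 already has a 2).
So the only cell in row 4 that can hold 2 is r4c4.
Therefore r4c4 = 2.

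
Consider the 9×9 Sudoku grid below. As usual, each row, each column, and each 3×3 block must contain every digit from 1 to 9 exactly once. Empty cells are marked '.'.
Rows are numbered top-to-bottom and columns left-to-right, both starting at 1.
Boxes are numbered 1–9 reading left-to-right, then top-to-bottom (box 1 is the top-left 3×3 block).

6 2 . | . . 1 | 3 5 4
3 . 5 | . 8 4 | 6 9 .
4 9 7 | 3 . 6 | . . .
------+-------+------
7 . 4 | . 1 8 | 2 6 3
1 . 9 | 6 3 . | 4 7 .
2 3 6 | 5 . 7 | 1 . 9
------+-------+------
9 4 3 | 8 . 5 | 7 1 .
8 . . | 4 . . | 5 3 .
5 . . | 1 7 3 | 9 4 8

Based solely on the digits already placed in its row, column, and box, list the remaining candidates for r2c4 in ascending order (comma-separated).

2,7

Row 2 already contains {3, 4, 5, 6, 8, 9}.
Column 4 already contains {1, 3, 4, 5, 6, 8}.
Its 3×3 block (box 2) already contains {1, 3, 4, 6, 8}.
Removing those from 1–9 leaves {2, 7} as the candidates for r2c4.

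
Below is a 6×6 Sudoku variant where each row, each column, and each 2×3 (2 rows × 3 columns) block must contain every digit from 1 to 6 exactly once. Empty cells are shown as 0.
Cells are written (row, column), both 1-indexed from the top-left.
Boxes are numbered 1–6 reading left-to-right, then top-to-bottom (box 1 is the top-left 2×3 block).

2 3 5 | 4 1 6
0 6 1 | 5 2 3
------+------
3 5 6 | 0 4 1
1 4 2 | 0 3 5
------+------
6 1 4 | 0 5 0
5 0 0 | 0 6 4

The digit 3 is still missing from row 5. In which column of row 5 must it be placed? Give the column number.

Consider where 3 can go in row 5.
(5,6) is out (column 6 already has a 3).
So the only cell in row 5 that can hold 3 is (5,4).
That is column 4.

4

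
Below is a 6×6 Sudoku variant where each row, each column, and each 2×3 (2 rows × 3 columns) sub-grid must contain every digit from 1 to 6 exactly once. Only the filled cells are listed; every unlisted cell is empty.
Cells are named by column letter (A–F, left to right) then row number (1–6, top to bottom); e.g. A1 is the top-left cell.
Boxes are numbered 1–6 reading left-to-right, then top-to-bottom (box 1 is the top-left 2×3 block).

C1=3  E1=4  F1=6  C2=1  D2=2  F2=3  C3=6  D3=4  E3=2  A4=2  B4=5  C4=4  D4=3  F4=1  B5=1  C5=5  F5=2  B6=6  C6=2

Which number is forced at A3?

Cell A3 itself could take any of {1, 3} by direct elimination.
Consider where 1 can go in column A.
A1 is out (box 1 already has a 1).
A2 is out (row 2 already has a 1).
A5 is out (row 5 already has a 1).
A6 is out (box 5 already has a 1).
So the only cell in column A that can hold 1 is A3.
Therefore A3 = 1.

1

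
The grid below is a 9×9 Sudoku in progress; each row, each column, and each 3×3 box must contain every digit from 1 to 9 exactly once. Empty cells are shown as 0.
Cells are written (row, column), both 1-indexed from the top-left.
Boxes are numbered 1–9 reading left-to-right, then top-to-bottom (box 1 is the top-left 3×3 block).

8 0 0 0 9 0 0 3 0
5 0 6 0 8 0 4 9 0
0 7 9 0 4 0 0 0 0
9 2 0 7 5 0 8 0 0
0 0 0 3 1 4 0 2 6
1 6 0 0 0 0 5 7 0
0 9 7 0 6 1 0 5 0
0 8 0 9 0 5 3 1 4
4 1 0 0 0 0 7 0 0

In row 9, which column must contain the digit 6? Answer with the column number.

8

Consider where 6 can go in row 9.
(9,3) is out (column 3 already has a 6).
(9,4) is out (box 8 already has a 6).
(9,5) is out (column 5 already has a 6).
(9,6) is out (box 8 already has a 6).
(9,9) is out (column 9 already has a 6).
So the only cell in row 9 that can hold 6 is (9,8).
That is column 8.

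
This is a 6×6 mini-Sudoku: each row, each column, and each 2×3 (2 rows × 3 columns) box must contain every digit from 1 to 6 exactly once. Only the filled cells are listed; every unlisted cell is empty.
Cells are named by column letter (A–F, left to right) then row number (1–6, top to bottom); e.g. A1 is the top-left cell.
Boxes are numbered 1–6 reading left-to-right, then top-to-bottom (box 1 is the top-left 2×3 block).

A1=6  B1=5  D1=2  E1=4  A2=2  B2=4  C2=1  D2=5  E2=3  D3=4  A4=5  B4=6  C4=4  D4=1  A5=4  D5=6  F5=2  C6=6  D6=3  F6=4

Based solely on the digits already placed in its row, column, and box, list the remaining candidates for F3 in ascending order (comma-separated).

Row 3 already contains {4}.
Column F already contains {2, 4}.
Its 2×3 block (box 4) already contains {1, 4}.
Removing those from 1–6 leaves {3, 5, 6} as the candidates for F3.

3,5,6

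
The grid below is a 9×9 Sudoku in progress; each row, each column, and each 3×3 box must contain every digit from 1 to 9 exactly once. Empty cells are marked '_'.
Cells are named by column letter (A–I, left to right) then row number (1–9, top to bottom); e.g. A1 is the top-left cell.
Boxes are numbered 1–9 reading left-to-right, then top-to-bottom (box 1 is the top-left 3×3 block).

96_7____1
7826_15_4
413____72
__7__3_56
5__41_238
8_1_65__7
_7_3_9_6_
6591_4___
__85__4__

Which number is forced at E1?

Cell E1 itself could take any of {2, 3, 4, 5, 8} by direct elimination.
Consider where 4 can go in box 2.
F1 is out (column F already has a 4).
E2 is out (row 2 already has a 4).
D3 is out (row 3 already has a 4).
E3 is out (row 3 already has a 4).
F3 is out (row 3 already has a 4).
So the only cell in box 2 that can hold 4 is E1.
Therefore E1 = 4.

4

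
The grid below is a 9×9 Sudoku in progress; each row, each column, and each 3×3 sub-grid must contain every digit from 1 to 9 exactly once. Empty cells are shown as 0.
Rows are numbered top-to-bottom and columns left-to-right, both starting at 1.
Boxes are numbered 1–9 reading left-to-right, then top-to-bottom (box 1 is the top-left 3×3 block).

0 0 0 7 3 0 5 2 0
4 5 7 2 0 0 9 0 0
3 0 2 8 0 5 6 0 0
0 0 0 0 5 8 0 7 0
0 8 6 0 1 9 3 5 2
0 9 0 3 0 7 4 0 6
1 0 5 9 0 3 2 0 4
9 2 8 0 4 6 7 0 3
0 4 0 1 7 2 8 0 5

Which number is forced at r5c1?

7

Row 5 already contains {1, 2, 3, 5, 6, 8, 9}.
Column 1 already contains {1, 3, 4, 9}.
Its 3×3 block (box 4) already contains {6, 8, 9}.
The only value from 1–9 not eliminated is 7, so r5c1 = 7.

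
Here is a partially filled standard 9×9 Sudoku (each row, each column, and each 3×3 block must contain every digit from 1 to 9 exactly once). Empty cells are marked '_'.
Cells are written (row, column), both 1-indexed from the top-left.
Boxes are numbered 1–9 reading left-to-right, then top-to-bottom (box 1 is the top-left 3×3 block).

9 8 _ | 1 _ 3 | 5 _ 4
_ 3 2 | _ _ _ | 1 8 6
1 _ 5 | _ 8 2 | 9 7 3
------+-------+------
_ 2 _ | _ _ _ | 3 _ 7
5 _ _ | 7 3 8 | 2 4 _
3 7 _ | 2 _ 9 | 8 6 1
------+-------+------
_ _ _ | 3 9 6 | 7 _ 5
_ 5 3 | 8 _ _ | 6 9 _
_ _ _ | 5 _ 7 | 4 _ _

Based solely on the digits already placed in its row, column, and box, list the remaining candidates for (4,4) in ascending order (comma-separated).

4,6

Row 4 already contains {2, 3, 7}.
Column 4 already contains {1, 2, 3, 5, 7, 8}.
Its 3×3 block (box 5) already contains {2, 3, 7, 8, 9}.
Removing those from 1–9 leaves {4, 6} as the candidates for (4,4).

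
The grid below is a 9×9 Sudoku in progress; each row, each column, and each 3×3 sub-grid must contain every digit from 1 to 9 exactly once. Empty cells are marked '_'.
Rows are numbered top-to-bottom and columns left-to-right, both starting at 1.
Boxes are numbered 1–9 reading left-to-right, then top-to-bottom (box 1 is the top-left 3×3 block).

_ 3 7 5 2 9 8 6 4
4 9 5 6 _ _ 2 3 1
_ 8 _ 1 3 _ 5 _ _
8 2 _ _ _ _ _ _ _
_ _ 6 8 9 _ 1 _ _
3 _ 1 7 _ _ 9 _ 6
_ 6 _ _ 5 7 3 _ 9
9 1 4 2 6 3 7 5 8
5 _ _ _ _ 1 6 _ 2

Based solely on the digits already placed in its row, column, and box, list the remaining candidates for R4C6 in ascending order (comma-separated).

Row 4 already contains {2, 8}.
Column 6 already contains {1, 3, 7, 9}.
Its 3×3 block (box 5) already contains {7, 8, 9}.
Removing those from 1–9 leaves {4, 5, 6} as the candidates for R4C6.

4,5,6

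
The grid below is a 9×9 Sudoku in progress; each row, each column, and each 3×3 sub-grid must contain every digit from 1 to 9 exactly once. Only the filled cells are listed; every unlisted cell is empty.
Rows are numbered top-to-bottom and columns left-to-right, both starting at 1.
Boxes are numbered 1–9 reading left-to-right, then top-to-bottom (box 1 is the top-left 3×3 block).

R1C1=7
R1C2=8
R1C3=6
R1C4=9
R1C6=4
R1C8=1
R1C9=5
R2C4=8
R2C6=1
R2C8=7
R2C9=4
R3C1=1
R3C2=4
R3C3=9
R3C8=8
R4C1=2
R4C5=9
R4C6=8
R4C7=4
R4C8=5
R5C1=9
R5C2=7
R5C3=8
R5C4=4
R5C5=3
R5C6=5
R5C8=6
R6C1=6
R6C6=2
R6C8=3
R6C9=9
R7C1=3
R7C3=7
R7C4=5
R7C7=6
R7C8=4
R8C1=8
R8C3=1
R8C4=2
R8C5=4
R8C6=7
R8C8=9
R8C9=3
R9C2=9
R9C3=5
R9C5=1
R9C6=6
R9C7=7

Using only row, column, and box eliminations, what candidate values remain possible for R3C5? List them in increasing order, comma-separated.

Row 3 already contains {1, 4, 8, 9}.
Column 5 already contains {1, 3, 4, 9}.
Its 3×3 block (box 2) already contains {1, 4, 8, 9}.
Removing those from 1–9 leaves {2, 5, 6, 7} as the candidates for R3C5.

2,5,6,7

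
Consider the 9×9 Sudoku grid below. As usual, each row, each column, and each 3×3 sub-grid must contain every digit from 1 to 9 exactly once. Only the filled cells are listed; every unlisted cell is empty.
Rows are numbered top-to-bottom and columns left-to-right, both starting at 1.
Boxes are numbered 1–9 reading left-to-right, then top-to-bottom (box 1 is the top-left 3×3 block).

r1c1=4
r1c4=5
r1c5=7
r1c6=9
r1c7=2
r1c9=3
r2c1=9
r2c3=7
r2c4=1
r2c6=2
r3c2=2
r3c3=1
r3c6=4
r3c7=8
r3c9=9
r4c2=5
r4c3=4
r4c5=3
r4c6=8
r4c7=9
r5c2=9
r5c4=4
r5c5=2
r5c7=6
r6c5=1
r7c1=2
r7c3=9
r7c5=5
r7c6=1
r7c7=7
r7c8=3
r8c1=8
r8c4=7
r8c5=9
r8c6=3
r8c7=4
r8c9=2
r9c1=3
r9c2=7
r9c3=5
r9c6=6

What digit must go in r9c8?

Cell r9c8 itself could take any of {1, 8, 9} by direct elimination.
Consider where 9 can go in box 9.
r7c9 is out (row 7 already has a 9).
r8c8 is out (row 8 already has a 9).
r9c7 is out (column 7 already has a 9).
r9c9 is out (column 9 already has a 9).
So the only cell in box 9 that can hold 9 is r9c8.
Therefore r9c8 = 9.

9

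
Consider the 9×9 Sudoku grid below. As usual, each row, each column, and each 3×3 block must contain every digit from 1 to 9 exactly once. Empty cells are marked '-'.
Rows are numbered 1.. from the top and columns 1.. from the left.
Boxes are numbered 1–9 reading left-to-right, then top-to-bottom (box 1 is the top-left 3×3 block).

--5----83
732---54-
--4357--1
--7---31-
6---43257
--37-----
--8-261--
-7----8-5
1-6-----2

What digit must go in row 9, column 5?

7

Cell row 9, column 5 itself could take any of {3, 7, 8, 9} by direct elimination.
Consider where 7 can go in column 5.
row 1, column 5 is out (box 2 already has a 7).
row 2, column 5 is out (row 2 already has a 7).
row 4, column 5 is out (row 4 already has a 7).
row 6, column 5 is out (row 6 already has a 7).
row 8, column 5 is out (row 8 already has a 7).
So the only cell in column 5 that can hold 7 is row 9, column 5.
Therefore row 9, column 5 = 7.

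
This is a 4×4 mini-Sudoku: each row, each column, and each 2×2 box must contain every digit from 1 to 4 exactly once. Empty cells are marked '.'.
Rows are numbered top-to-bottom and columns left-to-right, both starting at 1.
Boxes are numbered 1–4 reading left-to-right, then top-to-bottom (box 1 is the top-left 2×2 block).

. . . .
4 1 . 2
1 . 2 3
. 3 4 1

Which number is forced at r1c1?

Cell r1c1 itself could take any of {2, 3} by direct elimination.
Consider where 3 can go in column 1.
r4c1 is out (row 4 already has a 3).
So the only cell in column 1 that can hold 3 is r1c1.
Therefore r1c1 = 3.

3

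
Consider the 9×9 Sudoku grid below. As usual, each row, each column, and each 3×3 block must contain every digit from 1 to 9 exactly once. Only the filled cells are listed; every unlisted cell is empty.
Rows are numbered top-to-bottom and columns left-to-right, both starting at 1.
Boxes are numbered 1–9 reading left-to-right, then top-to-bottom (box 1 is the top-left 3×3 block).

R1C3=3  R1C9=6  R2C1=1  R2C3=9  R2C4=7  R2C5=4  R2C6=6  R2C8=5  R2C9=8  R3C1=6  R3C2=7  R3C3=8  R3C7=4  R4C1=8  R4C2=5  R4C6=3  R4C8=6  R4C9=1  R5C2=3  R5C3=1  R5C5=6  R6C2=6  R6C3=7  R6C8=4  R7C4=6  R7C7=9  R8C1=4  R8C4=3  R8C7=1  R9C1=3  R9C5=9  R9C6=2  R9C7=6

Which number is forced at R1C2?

Cell R1C2 itself could take any of {2, 4} by direct elimination.
Consider where 4 can go in row 1.
R1C1 is out (column 1 already has a 4). R1C4 is out (box 2 already has a 4). R1C5 is out (column 5 already has a 4). R1C6 is out (box 2 already has a 4). The remaining empty cells in row 1 are similarly blocked.
So the only cell in row 1 that can hold 4 is R1C2.
Therefore R1C2 = 4.

4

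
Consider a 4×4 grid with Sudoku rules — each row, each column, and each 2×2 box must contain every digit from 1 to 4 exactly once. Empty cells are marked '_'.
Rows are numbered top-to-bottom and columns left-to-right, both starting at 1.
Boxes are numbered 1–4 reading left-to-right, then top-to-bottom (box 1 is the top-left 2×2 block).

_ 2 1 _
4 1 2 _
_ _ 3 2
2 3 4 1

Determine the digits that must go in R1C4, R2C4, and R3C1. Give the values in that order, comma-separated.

4,3,1

For R1C4:
  Consider where 4 can go in row 1.
  R1C1 is out (column 1 already has a 4).
  So the only cell in row 1 that can hold 4 is R1C4.
  So R1C4 = 4.
For R2C4:
  Row 2 already contains {1, 2, 4}.
  Column 4 already contains {1, 2}.
  Its 2×2 block (box 2) already contains {1, 2}.
  The only value from 1–4 not eliminated is 3, so R2C4 = 3.
For R3C1:
  Row 3 already contains {2, 3}.
  Column 1 already contains {2, 4}.
  Its 2×2 block (box 3) already contains {2, 3}.
  The only value from 1–4 not eliminated is 1, so R3C1 = 1.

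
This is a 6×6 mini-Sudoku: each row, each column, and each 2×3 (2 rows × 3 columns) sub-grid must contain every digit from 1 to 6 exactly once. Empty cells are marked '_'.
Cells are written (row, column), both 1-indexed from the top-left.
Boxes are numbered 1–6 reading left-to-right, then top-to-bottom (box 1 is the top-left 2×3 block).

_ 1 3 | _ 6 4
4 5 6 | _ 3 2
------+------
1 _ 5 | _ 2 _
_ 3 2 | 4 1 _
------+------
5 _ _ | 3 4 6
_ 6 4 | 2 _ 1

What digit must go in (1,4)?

Row 1 already contains {1, 3, 4, 6}.
Column 4 already contains {2, 3, 4}.
Its 2×3 block (box 2) already contains {2, 3, 4, 6}.
The only value from 1–6 not eliminated is 5, so (1,4) = 5.

5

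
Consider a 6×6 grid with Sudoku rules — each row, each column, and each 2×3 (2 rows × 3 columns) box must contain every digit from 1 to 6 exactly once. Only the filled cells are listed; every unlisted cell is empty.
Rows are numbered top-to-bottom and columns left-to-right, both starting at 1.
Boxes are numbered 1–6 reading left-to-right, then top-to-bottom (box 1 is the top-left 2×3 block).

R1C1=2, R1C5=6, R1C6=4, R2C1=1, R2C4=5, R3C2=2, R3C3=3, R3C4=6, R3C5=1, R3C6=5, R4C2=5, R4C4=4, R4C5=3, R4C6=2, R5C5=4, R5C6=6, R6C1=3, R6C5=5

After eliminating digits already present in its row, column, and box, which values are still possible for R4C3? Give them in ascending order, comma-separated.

1,6

Row 4 already contains {2, 3, 4, 5}.
Column 3 already contains {3}.
Its 2×3 block (box 3) already contains {2, 3, 5}.
Removing those from 1–6 leaves {1, 6} as the candidates for R4C3.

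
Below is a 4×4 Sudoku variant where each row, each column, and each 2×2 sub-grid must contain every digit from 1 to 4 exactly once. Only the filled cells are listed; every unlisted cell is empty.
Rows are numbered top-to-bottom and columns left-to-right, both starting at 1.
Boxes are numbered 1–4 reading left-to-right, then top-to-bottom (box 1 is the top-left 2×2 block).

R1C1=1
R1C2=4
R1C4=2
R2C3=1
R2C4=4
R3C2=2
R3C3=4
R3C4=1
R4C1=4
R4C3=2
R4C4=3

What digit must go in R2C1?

Cell R2C1 itself could take any of {2, 3} by direct elimination.
Consider where 2 can go in row 2.
R2C2 is out (column 2 already has a 2).
So the only cell in row 2 that can hold 2 is R2C1.
Therefore R2C1 = 2.

2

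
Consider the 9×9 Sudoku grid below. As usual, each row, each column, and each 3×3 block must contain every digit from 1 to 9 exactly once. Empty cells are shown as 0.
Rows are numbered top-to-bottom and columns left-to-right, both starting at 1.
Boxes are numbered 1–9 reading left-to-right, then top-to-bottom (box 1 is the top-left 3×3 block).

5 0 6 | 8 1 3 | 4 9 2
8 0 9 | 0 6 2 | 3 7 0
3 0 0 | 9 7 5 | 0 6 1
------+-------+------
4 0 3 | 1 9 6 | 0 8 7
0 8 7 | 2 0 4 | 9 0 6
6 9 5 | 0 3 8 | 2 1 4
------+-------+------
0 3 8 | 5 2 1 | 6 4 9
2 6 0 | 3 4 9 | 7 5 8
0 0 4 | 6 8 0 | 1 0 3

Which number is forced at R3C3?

Row 3 already contains {1, 3, 5, 6, 7, 9}.
Column 3 already contains {3, 4, 5, 6, 7, 8, 9}.
Its 3×3 block (box 1) already contains {3, 5, 6, 8, 9}.
The only value from 1–9 not eliminated is 2, so R3C3 = 2.

2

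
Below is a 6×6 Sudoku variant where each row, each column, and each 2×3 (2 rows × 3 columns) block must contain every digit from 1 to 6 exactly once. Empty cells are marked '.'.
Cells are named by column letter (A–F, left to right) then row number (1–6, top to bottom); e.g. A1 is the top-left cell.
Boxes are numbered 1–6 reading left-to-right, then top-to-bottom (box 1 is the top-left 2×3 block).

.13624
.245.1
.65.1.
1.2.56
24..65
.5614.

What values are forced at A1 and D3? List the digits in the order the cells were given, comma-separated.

5,2

For A1:
  Row 1 already contains {1, 2, 3, 4, 6}.
  Column A already contains {1, 2}.
  Its 2×3 block (box 1) already contains {1, 2, 3, 4}.
  The only value from 1–6 not eliminated is 5, so A1 = 5.
For D3:
  Consider where 2 can go in column D.
  D4 is out (row 4 already has a 2).
  D5 is out (row 5 already has a 2).
  So the only cell in column D that can hold 2 is D3.
  So D3 = 2.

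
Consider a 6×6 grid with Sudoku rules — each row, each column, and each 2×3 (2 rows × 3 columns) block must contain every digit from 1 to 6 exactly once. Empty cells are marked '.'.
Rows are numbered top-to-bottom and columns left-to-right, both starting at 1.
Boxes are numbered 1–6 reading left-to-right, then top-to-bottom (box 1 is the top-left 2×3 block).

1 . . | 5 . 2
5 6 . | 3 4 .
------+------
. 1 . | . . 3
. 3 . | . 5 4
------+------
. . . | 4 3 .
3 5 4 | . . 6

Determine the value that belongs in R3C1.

Cell R3C1 itself could take any of {2, 4, 6} by direct elimination.
Consider where 4 can go in box 3.
R3C3 is out (column 3 already has a 4).
R4C1 is out (row 4 already has a 4).
R4C3 is out (row 4 already has a 4).
So the only cell in box 3 that can hold 4 is R3C1.
Therefore R3C1 = 4.

4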